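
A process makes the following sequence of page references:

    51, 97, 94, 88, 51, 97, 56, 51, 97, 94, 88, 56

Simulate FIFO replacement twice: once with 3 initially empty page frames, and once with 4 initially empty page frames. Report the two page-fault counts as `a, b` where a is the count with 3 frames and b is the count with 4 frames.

9, 10

3 frames: F F F F F F F . . F F . → 9 faults.
4 frames: F F F F . . F F F F F F → 10 faults.
10 > 9: adding a frame increased faults — Belady's anomaly.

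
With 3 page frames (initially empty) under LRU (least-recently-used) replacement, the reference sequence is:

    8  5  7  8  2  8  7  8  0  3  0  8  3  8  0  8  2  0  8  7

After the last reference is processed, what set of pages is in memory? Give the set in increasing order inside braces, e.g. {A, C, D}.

8 -> fault, frames {8}
5 -> fault, frames {8,5}
7 -> fault, frames {8,5,7}
8 -> hit
2 -> fault, evict 5, frames {7,8,2}
8 -> hit
7 -> hit
8 -> hit
0 -> fault, evict 2, frames {7,8,0}
3 -> fault, evict 7, frames {8,0,3}
0 -> hit
8 -> hit
3 -> hit
8 -> hit
0 -> hit
8 -> hit
2 -> fault, evict 3, frames {0,8,2}
0 -> hit
8 -> hit
7 -> fault, evict 2, frames {0,8,7}

{0, 7, 8}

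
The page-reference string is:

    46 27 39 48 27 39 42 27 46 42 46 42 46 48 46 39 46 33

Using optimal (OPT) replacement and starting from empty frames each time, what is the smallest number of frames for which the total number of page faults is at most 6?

5

f=1: 18 faults
f=2: 10 faults
f=3: 8 faults
f=4: 7 faults
f=5: 6 faults
f=6: 6 faults
Smallest f with faults ≤ 6 is 5.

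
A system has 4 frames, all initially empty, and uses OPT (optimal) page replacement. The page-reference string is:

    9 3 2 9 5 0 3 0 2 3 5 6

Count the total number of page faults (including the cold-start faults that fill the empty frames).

9 -> miss, frames [9]
3 -> miss, frames [9, 3]
2 -> miss, frames [9, 3, 2]
9 -> hit
5 -> miss, frames [9, 3, 2, 5]
0 -> miss, evict 9, frames [3, 2, 5, 0]
3 -> hit
0 -> hit
2 -> hit
3 -> hit
5 -> hit
6 -> miss, evict 0, frames [3, 2, 5, 6]
Page faults: 6.

6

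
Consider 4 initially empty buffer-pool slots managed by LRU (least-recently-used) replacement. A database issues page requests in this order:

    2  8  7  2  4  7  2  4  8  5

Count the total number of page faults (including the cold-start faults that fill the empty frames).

5

2 -> fault, frames (2)
8 -> fault, frames (2 8)
7 -> fault, frames (2 8 7)
2 -> hit
4 -> fault, frames (8 7 2 4)
7 -> hit
2 -> hit
4 -> hit
8 -> hit
5 -> fault, evict 7, frames (2 4 8 5)
Page faults: 5.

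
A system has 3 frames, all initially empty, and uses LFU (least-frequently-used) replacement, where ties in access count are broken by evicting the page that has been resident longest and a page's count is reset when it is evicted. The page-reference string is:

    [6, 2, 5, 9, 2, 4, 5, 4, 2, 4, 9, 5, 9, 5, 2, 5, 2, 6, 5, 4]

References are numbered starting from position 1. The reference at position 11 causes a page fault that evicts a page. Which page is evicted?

5

pos 1: 6 -> miss, frames [6]
pos 2: 2 -> miss, frames [6, 2]
pos 3: 5 -> miss, frames [6, 2, 5]
pos 4: 9 -> miss, evict 6, frames [2, 5, 9]
pos 5: 2 -> hit
pos 6: 4 -> miss, evict 5, frames [2, 9, 4]
pos 7: 5 -> miss, evict 9, frames [2, 4, 5]
pos 8: 4 -> hit
pos 9: 2 -> hit
pos 10: 4 -> hit
pos 11: 9 -> miss, evict 5, frames [2, 4, 9]
At position 11, page 5 is evicted.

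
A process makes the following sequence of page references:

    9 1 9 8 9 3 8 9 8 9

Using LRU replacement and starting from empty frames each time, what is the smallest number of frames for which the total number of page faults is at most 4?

3

f=1: 10 faults
f=2: 6 faults
f=3: 4 faults
f=4: 4 faults
Smallest f with faults ≤ 4 is 3.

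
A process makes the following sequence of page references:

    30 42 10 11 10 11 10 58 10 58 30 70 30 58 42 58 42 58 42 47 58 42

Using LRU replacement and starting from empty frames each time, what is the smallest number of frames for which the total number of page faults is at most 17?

2

f=1: 22 faults
f=2: 12 faults
f=3: 9 faults
f=4: 9 faults
f=5: 8 faults
f=6: 7 faults
f=7: 7 faults
Smallest f with faults ≤ 17 is 2.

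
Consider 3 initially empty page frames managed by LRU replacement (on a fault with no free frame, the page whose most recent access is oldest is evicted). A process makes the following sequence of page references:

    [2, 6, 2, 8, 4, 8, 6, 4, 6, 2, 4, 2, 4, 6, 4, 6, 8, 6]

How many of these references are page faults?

2 → miss, frames {2}
6 → miss, frames {2,6}
2 → hit
8 → miss, frames {6,2,8}
4 → miss, evict 6, frames {2,8,4}
8 → hit
6 → miss, evict 2, frames {4,8,6}
4 → hit
6 → hit
2 → miss, evict 8, frames {4,6,2}
4 → hit
2 → hit
4 → hit
6 → hit
4 → hit
6 → hit
8 → miss, evict 2, frames {4,6,8}
6 → hit
Page faults: 7.

7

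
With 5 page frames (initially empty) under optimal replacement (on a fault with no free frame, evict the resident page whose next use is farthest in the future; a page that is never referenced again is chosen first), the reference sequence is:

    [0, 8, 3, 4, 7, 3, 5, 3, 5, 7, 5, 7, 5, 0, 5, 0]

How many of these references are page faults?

0 -> miss, frames (0)
8 -> miss, frames (0 8)
3 -> miss, frames (0 8 3)
4 -> miss, frames (0 8 3 4)
7 -> miss, frames (0 8 3 4 7)
3 -> hit
5 -> miss, evict 4, frames (0 8 3 7 5)
3 -> hit
5 -> hit
7 -> hit
5 -> hit
7 -> hit
5 -> hit
0 -> hit
5 -> hit
0 -> hit
Page faults: 6.

6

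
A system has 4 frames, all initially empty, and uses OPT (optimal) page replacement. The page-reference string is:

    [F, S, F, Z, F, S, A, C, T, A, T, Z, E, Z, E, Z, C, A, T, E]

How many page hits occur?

F: miss, frames {F}
S: miss, frames {F,S}
F: hit
Z: miss, frames {F,S,Z}
F: hit
S: hit
A: miss, frames {F,S,Z,A}
C: miss, evict S, frames {F,Z,A,C}
T: miss, evict F, frames {Z,A,C,T}
A: hit
T: hit
Z: hit
E: miss, evict T, frames {Z,A,C,E}
Z: hit
E: hit
Z: hit
C: hit
A: hit
T: miss, evict C, frames {Z,A,E,T}
E: hit
Hits: 12.

12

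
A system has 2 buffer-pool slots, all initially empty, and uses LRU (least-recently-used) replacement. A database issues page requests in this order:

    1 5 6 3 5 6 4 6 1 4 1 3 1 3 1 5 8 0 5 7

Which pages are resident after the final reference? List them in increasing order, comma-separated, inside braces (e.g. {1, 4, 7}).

1 → fault, frames (1)
5 → fault, frames (1 5)
6 → fault, evict 1, frames (5 6)
3 → fault, evict 5, frames (6 3)
5 → fault, evict 6, frames (3 5)
6 → fault, evict 3, frames (5 6)
4 → fault, evict 5, frames (6 4)
6 → hit
1 → fault, evict 4, frames (6 1)
4 → fault, evict 6, frames (1 4)
1 → hit
3 → fault, evict 4, frames (1 3)
1 → hit
3 → hit
1 → hit
5 → fault, evict 3, frames (1 5)
8 → fault, evict 1, frames (5 8)
0 → fault, evict 5, frames (8 0)
5 → fault, evict 8, frames (0 5)
7 → fault, evict 0, frames (5 7)

{5, 7}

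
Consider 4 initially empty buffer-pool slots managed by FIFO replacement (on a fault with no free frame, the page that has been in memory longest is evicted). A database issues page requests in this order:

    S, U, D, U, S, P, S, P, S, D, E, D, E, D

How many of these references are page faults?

S → fault, frames (S)
U → fault, frames (S U)
D → fault, frames (S U D)
U → hit
S → hit
P → fault, frames (S U D P)
S → hit
P → hit
S → hit
D → hit
E → fault, evict S, frames (U D P E)
D → hit
E → hit
D → hit
Page faults: 5.

5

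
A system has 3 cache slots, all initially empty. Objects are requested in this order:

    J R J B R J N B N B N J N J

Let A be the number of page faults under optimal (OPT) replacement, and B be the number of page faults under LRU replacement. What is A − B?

Under OPT: F F . F . . F . . . . . . . → 4 faults.
Under LRU: F F . F . . F F . . . . . . → 5 faults.
A − B = 4 − 5 = -1.

-1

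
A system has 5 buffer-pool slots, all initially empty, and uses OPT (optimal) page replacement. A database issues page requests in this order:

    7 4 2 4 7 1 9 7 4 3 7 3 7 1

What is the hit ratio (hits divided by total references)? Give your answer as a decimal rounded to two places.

7 → miss, frames {7}
4 → miss, frames {7,4}
2 → miss, frames {7,4,2}
4 → hit
7 → hit
1 → miss, frames {7,4,2,1}
9 → miss, frames {7,4,2,1,9}
7 → hit
4 → hit
3 → miss, evict 9, frames {7,4,2,1,3}
7 → hit
3 → hit
7 → hit
1 → hit
Hits: 8 of 14 references → 8/14 = 0.5714.

0.57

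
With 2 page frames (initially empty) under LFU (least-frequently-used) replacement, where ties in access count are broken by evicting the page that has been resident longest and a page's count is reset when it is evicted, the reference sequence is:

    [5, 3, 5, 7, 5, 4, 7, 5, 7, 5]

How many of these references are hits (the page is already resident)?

5: fault, frames {5}
3: fault, frames {5,3}
5: hit
7: fault, evict 3, frames {5,7}
5: hit
4: fault, evict 7, frames {5,4}
7: fault, evict 4, frames {5,7}
5: hit
7: hit
5: hit
Hits: 5.

5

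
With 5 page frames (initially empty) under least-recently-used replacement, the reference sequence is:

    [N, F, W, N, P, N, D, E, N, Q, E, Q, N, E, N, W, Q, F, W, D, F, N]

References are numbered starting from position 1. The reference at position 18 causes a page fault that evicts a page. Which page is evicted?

D

pos 1: N → fault, frames (N)
pos 2: F → fault, frames (N F)
pos 3: W → fault, frames (N F W)
pos 4: N → hit
pos 5: P → fault, frames (F W N P)
pos 6: N → hit
pos 7: D → fault, frames (F W P N D)
pos 8: E → fault, evict F, frames (W P N D E)
pos 9: N → hit
pos 10: Q → fault, evict W, frames (P D E N Q)
pos 11: E → hit
pos 12: Q → hit
pos 13: N → hit
pos 14: E → hit
pos 15: N → hit
pos 16: W → fault, evict P, frames (D Q E N W)
pos 17: Q → hit
pos 18: F → fault, evict D, frames (E N W Q F)
At position 18, page D is evicted.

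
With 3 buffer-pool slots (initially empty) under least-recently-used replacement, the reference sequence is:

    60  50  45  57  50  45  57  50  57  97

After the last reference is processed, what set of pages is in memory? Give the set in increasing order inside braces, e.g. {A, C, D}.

60 → fault, frames [60]
50 → fault, frames [60, 50]
45 → fault, frames [60, 50, 45]
57 → fault, evict 60, frames [50, 45, 57]
50 → hit
45 → hit
57 → hit
50 → hit
57 → hit
97 → fault, evict 45, frames [50, 57, 97]

{50, 57, 97}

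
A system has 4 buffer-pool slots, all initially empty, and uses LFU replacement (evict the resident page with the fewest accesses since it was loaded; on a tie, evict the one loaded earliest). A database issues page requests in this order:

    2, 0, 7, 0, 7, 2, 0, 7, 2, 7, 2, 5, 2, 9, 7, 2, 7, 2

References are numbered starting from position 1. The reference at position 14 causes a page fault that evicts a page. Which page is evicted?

5

pos 1: 2: miss, frames [2]
pos 2: 0: miss, frames [2, 0]
pos 3: 7: miss, frames [2, 0, 7]
pos 4: 0: hit
pos 5: 7: hit
pos 6: 2: hit
pos 7: 0: hit
pos 8: 7: hit
pos 9: 2: hit
pos 10: 7: hit
pos 11: 2: hit
pos 12: 5: miss, frames [2, 0, 7, 5]
pos 13: 2: hit
pos 14: 9: miss, evict 5, frames [2, 0, 7, 9]
At position 14, page 5 is evicted.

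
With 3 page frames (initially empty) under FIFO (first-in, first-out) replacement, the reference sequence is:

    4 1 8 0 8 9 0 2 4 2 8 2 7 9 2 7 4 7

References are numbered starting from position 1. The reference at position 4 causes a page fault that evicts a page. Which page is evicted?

pos 1: 4: fault, frames (4)
pos 2: 1: fault, frames (4 1)
pos 3: 8: fault, frames (4 1 8)
pos 4: 0: fault, evict 4, frames (1 8 0)
At position 4, page 4 is evicted.

4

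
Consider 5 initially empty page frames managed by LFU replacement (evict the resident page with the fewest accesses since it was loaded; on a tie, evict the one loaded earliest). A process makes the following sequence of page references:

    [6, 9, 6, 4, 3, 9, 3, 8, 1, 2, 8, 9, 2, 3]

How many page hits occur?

6: miss, frames {6}
9: miss, frames {6,9}
6: hit
4: miss, frames {6,9,4}
3: miss, frames {6,9,4,3}
9: hit
3: hit
8: miss, frames {6,9,4,3,8}
1: miss, evict 4, frames {6,9,3,8,1}
2: miss, evict 8, frames {6,9,3,1,2}
8: miss, evict 1, frames {6,9,3,2,8}
9: hit
2: hit
3: hit
Hits: 6.

6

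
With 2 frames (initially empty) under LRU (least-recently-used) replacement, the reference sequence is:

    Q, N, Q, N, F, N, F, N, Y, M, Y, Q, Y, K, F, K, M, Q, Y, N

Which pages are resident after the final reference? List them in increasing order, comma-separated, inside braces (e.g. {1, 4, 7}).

{N, Y}

Q: miss, frames (Q)
N: miss, frames (Q N)
Q: hit
N: hit
F: miss, evict Q, frames (N F)
N: hit
F: hit
N: hit
Y: miss, evict F, frames (N Y)
M: miss, evict N, frames (Y M)
Y: hit
Q: miss, evict M, frames (Y Q)
Y: hit
K: miss, evict Q, frames (Y K)
F: miss, evict Y, frames (K F)
K: hit
M: miss, evict F, frames (K M)
Q: miss, evict K, frames (M Q)
Y: miss, evict M, frames (Q Y)
N: miss, evict Q, frames (Y N)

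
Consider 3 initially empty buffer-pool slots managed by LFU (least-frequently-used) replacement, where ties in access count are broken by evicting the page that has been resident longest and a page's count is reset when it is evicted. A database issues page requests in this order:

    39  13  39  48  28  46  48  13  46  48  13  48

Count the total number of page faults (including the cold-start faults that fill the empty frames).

10

39 → miss, frames (39)
13 → miss, frames (39 13)
39 → hit
48 → miss, frames (39 13 48)
28 → miss, evict 13, frames (39 48 28)
46 → miss, evict 48, frames (39 28 46)
48 → miss, evict 28, frames (39 46 48)
13 → miss, evict 46, frames (39 48 13)
46 → miss, evict 48, frames (39 13 46)
48 → miss, evict 13, frames (39 46 48)
13 → miss, evict 46, frames (39 48 13)
48 → hit
Page faults: 10.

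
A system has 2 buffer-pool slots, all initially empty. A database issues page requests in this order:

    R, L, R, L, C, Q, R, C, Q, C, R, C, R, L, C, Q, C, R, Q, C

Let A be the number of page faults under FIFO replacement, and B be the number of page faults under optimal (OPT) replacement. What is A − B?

Under FIFO: F F . . F F F F F . F F . F . F F F F F → 15 faults.
Under OPT: F F . . F F . F . . F . . F . F . F . F → 10 faults.
A − B = 15 − 10 = 5.

5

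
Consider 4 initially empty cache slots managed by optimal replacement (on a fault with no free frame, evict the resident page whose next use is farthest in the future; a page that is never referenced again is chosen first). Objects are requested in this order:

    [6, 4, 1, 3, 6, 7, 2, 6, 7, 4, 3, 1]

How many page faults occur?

8

6: fault, frames (6)
4: fault, frames (6 4)
1: fault, frames (6 4 1)
3: fault, frames (6 4 1 3)
6: hit
7: fault, evict 1, frames (6 4 3 7)
2: fault, evict 3, frames (6 4 7 2)
6: hit
7: hit
4: hit
3: fault, evict 2, frames (6 4 7 3)
1: fault, evict 3, frames (6 4 7 1)
Page faults: 8.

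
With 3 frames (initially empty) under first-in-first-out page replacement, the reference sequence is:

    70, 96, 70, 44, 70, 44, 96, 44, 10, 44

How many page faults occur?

70: miss, frames (70)
96: miss, frames (70 96)
70: hit
44: miss, frames (70 96 44)
70: hit
44: hit
96: hit
44: hit
10: miss, evict 70, frames (96 44 10)
44: hit
Page faults: 4.

4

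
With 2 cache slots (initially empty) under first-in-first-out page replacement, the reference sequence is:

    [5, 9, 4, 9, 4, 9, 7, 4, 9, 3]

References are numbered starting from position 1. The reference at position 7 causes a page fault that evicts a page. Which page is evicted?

9

pos 1: 5: fault, frames (5)
pos 2: 9: fault, frames (5 9)
pos 3: 4: fault, evict 5, frames (9 4)
pos 4: 9: hit
pos 5: 4: hit
pos 6: 9: hit
pos 7: 7: fault, evict 9, frames (4 7)
At position 7, page 9 is evicted.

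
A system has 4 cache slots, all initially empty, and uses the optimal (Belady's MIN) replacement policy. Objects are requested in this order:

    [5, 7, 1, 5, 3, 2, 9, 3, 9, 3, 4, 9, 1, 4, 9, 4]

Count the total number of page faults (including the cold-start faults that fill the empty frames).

7

5 -> miss, frames (5)
7 -> miss, frames (5 7)
1 -> miss, frames (5 7 1)
5 -> hit
3 -> miss, frames (5 7 1 3)
2 -> miss, evict 7, frames (5 1 3 2)
9 -> miss, evict 2, frames (5 1 3 9)
3 -> hit
9 -> hit
3 -> hit
4 -> miss, evict 3, frames (5 1 9 4)
9 -> hit
1 -> hit
4 -> hit
9 -> hit
4 -> hit
Page faults: 7.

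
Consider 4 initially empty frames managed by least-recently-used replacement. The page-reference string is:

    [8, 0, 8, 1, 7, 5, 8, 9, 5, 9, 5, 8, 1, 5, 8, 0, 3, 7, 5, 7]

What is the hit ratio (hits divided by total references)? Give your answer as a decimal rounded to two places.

8 -> miss, frames (8)
0 -> miss, frames (8 0)
8 -> hit
1 -> miss, frames (0 8 1)
7 -> miss, frames (0 8 1 7)
5 -> miss, evict 0, frames (8 1 7 5)
8 -> hit
9 -> miss, evict 1, frames (7 5 8 9)
5 -> hit
9 -> hit
5 -> hit
8 -> hit
1 -> miss, evict 7, frames (9 5 8 1)
5 -> hit
8 -> hit
0 -> miss, evict 9, frames (1 5 8 0)
3 -> miss, evict 1, frames (5 8 0 3)
7 -> miss, evict 5, frames (8 0 3 7)
5 -> miss, evict 8, frames (0 3 7 5)
7 -> hit
Hits: 9 of 20 references → 9/20 = 0.4500.

0.45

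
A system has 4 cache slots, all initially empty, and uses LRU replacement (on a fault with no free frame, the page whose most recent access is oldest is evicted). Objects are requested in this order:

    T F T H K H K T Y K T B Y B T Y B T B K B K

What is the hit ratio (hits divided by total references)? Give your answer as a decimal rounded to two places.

T -> fault, frames [T]
F -> fault, frames [T, F]
T -> hit
H -> fault, frames [F, T, H]
K -> fault, frames [F, T, H, K]
H -> hit
K -> hit
T -> hit
Y -> fault, evict F, frames [H, K, T, Y]
K -> hit
T -> hit
B -> fault, evict H, frames [Y, K, T, B]
Y -> hit
B -> hit
T -> hit
Y -> hit
B -> hit
T -> hit
B -> hit
K -> hit
B -> hit
K -> hit
Hits: 16 of 22 references → 16/22 = 0.7273.

0.73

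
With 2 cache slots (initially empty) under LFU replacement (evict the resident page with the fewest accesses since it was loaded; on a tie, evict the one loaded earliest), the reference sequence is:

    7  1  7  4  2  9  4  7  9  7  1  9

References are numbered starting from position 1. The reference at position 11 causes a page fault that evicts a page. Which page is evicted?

9

pos 1: 7: fault, frames [7]
pos 2: 1: fault, frames [7, 1]
pos 3: 7: hit
pos 4: 4: fault, evict 1, frames [7, 4]
pos 5: 2: fault, evict 4, frames [7, 2]
pos 6: 9: fault, evict 2, frames [7, 9]
pos 7: 4: fault, evict 9, frames [7, 4]
pos 8: 7: hit
pos 9: 9: fault, evict 4, frames [7, 9]
pos 10: 7: hit
pos 11: 1: fault, evict 9, frames [7, 1]
At position 11, page 9 is evicted.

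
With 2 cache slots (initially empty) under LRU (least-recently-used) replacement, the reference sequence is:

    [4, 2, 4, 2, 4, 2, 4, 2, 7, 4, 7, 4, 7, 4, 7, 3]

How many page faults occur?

4: fault, frames (4)
2: fault, frames (4 2)
4: hit
2: hit
4: hit
2: hit
4: hit
2: hit
7: fault, evict 4, frames (2 7)
4: fault, evict 2, frames (7 4)
7: hit
4: hit
7: hit
4: hit
7: hit
3: fault, evict 4, frames (7 3)
Page faults: 5.

5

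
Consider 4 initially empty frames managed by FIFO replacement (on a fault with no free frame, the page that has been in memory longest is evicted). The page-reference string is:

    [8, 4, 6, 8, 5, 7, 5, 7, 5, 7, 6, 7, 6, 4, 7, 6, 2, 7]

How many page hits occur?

12

8: fault, frames {8}
4: fault, frames {8,4}
6: fault, frames {8,4,6}
8: hit
5: fault, frames {8,4,6,5}
7: fault, evict 8, frames {4,6,5,7}
5: hit
7: hit
5: hit
7: hit
6: hit
7: hit
6: hit
4: hit
7: hit
6: hit
2: fault, evict 4, frames {6,5,7,2}
7: hit
Hits: 12.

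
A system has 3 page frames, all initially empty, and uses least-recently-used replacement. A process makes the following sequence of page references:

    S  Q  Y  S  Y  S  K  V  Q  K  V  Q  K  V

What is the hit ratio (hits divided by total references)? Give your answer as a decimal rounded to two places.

S -> fault, frames (S)
Q -> fault, frames (S Q)
Y -> fault, frames (S Q Y)
S -> hit
Y -> hit
S -> hit
K -> fault, evict Q, frames (Y S K)
V -> fault, evict Y, frames (S K V)
Q -> fault, evict S, frames (K V Q)
K -> hit
V -> hit
Q -> hit
K -> hit
V -> hit
Hits: 8 of 14 references → 8/14 = 0.5714.

0.57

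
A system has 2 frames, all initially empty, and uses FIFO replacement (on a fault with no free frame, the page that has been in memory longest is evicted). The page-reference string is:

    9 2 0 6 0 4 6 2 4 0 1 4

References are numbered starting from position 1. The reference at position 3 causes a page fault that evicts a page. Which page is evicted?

9

pos 1: 9: fault, frames [9]
pos 2: 2: fault, frames [9, 2]
pos 3: 0: fault, evict 9, frames [2, 0]
At position 3, page 9 is evicted.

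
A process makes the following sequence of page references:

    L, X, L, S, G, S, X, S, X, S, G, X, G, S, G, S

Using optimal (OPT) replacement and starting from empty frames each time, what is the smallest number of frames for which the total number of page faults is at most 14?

2

f=1: 16 faults
f=2: 7 faults
f=3: 4 faults
f=4: 4 faults
Smallest f with faults ≤ 14 is 2.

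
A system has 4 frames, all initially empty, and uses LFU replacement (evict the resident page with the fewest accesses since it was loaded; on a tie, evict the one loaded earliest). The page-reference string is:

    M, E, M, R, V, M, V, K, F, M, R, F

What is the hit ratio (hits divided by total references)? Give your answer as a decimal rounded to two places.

0.42

M: miss, frames {M}
E: miss, frames {M,E}
M: hit
R: miss, frames {M,E,R}
V: miss, frames {M,E,R,V}
M: hit
V: hit
K: miss, evict E, frames {M,R,V,K}
F: miss, evict R, frames {M,V,K,F}
M: hit
R: miss, evict K, frames {M,V,F,R}
F: hit
Hits: 5 of 12 references → 5/12 = 0.4167.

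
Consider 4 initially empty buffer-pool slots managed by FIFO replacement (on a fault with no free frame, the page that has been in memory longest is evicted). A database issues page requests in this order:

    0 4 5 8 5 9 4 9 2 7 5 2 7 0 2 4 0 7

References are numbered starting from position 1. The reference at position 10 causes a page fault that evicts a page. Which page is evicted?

pos 1: 0: fault, frames {0}
pos 2: 4: fault, frames {0,4}
pos 3: 5: fault, frames {0,4,5}
pos 4: 8: fault, frames {0,4,5,8}
pos 5: 5: hit
pos 6: 9: fault, evict 0, frames {4,5,8,9}
pos 7: 4: hit
pos 8: 9: hit
pos 9: 2: fault, evict 4, frames {5,8,9,2}
pos 10: 7: fault, evict 5, frames {8,9,2,7}
At position 10, page 5 is evicted.

5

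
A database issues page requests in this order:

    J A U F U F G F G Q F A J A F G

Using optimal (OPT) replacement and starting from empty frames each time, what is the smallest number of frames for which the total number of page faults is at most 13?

2

f=1: 16 faults
f=2: 10 faults
f=3: 8 faults
f=4: 7 faults
f=5: 6 faults
f=6: 6 faults
Smallest f with faults ≤ 13 is 2.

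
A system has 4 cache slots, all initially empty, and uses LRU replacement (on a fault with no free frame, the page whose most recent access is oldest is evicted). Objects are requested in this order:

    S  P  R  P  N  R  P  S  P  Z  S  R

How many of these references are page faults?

5

S: fault, frames [S]
P: fault, frames [S, P]
R: fault, frames [S, P, R]
P: hit
N: fault, frames [S, R, P, N]
R: hit
P: hit
S: hit
P: hit
Z: fault, evict N, frames [R, S, P, Z]
S: hit
R: hit
Page faults: 5.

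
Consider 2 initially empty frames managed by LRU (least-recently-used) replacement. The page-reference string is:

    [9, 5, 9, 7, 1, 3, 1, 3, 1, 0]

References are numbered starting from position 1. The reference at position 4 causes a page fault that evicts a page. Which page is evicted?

pos 1: 9 → fault, frames {9}
pos 2: 5 → fault, frames {9,5}
pos 3: 9 → hit
pos 4: 7 → fault, evict 5, frames {9,7}
At position 4, page 5 is evicted.

5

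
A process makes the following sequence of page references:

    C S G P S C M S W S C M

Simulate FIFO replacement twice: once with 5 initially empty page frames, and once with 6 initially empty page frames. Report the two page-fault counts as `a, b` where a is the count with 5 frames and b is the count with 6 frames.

5 frames: F F F F . . F . F . F . → 7 faults.
6 frames: F F F F . . F . F . . . → 6 faults.
6 < 7: adding a frame reduced faults, as is typical.

7, 6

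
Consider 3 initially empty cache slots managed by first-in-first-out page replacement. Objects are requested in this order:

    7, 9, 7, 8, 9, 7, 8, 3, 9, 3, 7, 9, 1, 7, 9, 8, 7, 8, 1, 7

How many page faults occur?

7 -> miss, frames {7}
9 -> miss, frames {7,9}
7 -> hit
8 -> miss, frames {7,9,8}
9 -> hit
7 -> hit
8 -> hit
3 -> miss, evict 7, frames {9,8,3}
9 -> hit
3 -> hit
7 -> miss, evict 9, frames {8,3,7}
9 -> miss, evict 8, frames {3,7,9}
1 -> miss, evict 3, frames {7,9,1}
7 -> hit
9 -> hit
8 -> miss, evict 7, frames {9,1,8}
7 -> miss, evict 9, frames {1,8,7}
8 -> hit
1 -> hit
7 -> hit
Page faults: 9.

9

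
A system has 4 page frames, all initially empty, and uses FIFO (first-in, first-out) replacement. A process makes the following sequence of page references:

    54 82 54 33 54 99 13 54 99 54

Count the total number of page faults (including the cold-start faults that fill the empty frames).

54 -> fault, frames (54)
82 -> fault, frames (54 82)
54 -> hit
33 -> fault, frames (54 82 33)
54 -> hit
99 -> fault, frames (54 82 33 99)
13 -> fault, evict 54, frames (82 33 99 13)
54 -> fault, evict 82, frames (33 99 13 54)
99 -> hit
54 -> hit
Page faults: 6.

6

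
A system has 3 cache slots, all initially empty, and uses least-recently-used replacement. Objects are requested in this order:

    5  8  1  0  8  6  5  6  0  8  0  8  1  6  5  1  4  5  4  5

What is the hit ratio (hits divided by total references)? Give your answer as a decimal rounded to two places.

5 -> fault, frames (5)
8 -> fault, frames (5 8)
1 -> fault, frames (5 8 1)
0 -> fault, evict 5, frames (8 1 0)
8 -> hit
6 -> fault, evict 1, frames (0 8 6)
5 -> fault, evict 0, frames (8 6 5)
6 -> hit
0 -> fault, evict 8, frames (5 6 0)
8 -> fault, evict 5, frames (6 0 8)
0 -> hit
8 -> hit
1 -> fault, evict 6, frames (0 8 1)
6 -> fault, evict 0, frames (8 1 6)
5 -> fault, evict 8, frames (1 6 5)
1 -> hit
4 -> fault, evict 6, frames (5 1 4)
5 -> hit
4 -> hit
5 -> hit
Hits: 8 of 20 references → 8/20 = 0.4000.

0.40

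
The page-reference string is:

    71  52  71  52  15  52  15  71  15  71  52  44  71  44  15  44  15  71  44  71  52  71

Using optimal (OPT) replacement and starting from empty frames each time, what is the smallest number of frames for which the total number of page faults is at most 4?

f=1: 22 faults
f=2: 9 faults
f=3: 5 faults
f=4: 4 faults
Smallest f with faults ≤ 4 is 4.

4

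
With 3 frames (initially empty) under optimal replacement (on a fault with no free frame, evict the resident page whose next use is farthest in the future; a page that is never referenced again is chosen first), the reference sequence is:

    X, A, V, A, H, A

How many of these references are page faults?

X → miss, frames [X]
A → miss, frames [X, A]
V → miss, frames [X, A, V]
A → hit
H → miss, evict V, frames [X, A, H]
A → hit
Page faults: 4.

4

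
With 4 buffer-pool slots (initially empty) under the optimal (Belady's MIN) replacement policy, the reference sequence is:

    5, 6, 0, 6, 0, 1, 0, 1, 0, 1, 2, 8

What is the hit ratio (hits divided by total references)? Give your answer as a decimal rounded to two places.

0.50

5: miss, frames (5)
6: miss, frames (5 6)
0: miss, frames (5 6 0)
6: hit
0: hit
1: miss, frames (5 6 0 1)
0: hit
1: hit
0: hit
1: hit
2: miss, evict 1, frames (5 6 0 2)
8: miss, evict 2, frames (5 6 0 8)
Hits: 6 of 12 references → 6/12 = 0.5000.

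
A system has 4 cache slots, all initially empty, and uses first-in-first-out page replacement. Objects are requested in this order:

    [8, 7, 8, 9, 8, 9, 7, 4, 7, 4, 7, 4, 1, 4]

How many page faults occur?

8 → fault, frames {8}
7 → fault, frames {8,7}
8 → hit
9 → fault, frames {8,7,9}
8 → hit
9 → hit
7 → hit
4 → fault, frames {8,7,9,4}
7 → hit
4 → hit
7 → hit
4 → hit
1 → fault, evict 8, frames {7,9,4,1}
4 → hit
Page faults: 5.

5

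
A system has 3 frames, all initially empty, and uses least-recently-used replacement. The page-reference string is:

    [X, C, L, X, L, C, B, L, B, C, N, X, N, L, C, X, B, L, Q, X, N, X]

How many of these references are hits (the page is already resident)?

X -> fault, frames [X]
C -> fault, frames [X, C]
L -> fault, frames [X, C, L]
X -> hit
L -> hit
C -> hit
B -> fault, evict X, frames [L, C, B]
L -> hit
B -> hit
C -> hit
N -> fault, evict L, frames [B, C, N]
X -> fault, evict B, frames [C, N, X]
N -> hit
L -> fault, evict C, frames [X, N, L]
C -> fault, evict X, frames [N, L, C]
X -> fault, evict N, frames [L, C, X]
B -> fault, evict L, frames [C, X, B]
L -> fault, evict C, frames [X, B, L]
Q -> fault, evict X, frames [B, L, Q]
X -> fault, evict B, frames [L, Q, X]
N -> fault, evict L, frames [Q, X, N]
X -> hit
Hits: 8.

8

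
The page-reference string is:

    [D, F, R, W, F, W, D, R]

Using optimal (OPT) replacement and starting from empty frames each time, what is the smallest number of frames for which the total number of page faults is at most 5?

f=1: 8 faults
f=2: 6 faults
f=3: 5 faults
f=4: 4 faults
Smallest f with faults ≤ 5 is 3.

3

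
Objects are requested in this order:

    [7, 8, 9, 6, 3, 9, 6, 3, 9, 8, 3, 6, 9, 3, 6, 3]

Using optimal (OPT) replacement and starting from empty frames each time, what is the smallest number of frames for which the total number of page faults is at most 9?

f=1: 16 faults
f=2: 11 faults
f=3: 7 faults
f=4: 5 faults
f=5: 5 faults
Smallest f with faults ≤ 9 is 3.

3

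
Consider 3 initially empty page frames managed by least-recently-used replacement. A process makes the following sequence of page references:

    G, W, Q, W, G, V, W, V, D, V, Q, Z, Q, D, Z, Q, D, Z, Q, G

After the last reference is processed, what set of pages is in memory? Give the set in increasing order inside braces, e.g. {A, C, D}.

G → miss, frames {G}
W → miss, frames {G,W}
Q → miss, frames {G,W,Q}
W → hit
G → hit
V → miss, evict Q, frames {W,G,V}
W → hit
V → hit
D → miss, evict G, frames {W,V,D}
V → hit
Q → miss, evict W, frames {D,V,Q}
Z → miss, evict D, frames {V,Q,Z}
Q → hit
D → miss, evict V, frames {Z,Q,D}
Z → hit
Q → hit
D → hit
Z → hit
Q → hit
G → miss, evict D, frames {Z,Q,G}

{G, Q, Z}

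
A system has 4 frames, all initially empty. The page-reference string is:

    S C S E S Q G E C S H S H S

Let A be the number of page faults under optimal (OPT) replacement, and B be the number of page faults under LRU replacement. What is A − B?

Under OPT: F F . F . F F . . . F . . . → 6 faults.
Under LRU: F F . F . F F . F F F . . . → 8 faults.
A − B = 6 − 8 = -2.

-2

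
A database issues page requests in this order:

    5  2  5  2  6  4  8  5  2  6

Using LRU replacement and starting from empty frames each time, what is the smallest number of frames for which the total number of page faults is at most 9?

2

f=1: 10 faults
f=2: 8 faults
f=3: 8 faults
f=4: 8 faults
f=5: 5 faults
Smallest f with faults ≤ 9 is 2.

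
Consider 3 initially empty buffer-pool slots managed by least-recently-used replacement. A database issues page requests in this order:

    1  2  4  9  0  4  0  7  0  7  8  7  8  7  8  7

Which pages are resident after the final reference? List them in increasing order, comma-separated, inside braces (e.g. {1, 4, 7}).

1 -> fault, frames [1]
2 -> fault, frames [1, 2]
4 -> fault, frames [1, 2, 4]
9 -> fault, evict 1, frames [2, 4, 9]
0 -> fault, evict 2, frames [4, 9, 0]
4 -> hit
0 -> hit
7 -> fault, evict 9, frames [4, 0, 7]
0 -> hit
7 -> hit
8 -> fault, evict 4, frames [0, 7, 8]
7 -> hit
8 -> hit
7 -> hit
8 -> hit
7 -> hit

{0, 7, 8}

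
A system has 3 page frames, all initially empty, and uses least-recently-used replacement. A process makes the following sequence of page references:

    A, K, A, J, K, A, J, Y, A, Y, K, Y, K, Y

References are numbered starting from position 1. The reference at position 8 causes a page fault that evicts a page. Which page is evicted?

K

pos 1: A → fault, frames [A]
pos 2: K → fault, frames [A, K]
pos 3: A → hit
pos 4: J → fault, frames [K, A, J]
pos 5: K → hit
pos 6: A → hit
pos 7: J → hit
pos 8: Y → fault, evict K, frames [A, J, Y]
At position 8, page K is evicted.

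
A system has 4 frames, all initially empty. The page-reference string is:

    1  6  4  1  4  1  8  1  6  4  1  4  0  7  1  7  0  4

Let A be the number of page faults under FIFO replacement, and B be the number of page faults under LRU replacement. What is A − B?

2

Under FIFO: F F F . . . F . . . . . F F F . . F → 8 faults.
Under LRU: F F F . . . F . . . . . F F . . . . → 6 faults.
A − B = 8 − 6 = 2.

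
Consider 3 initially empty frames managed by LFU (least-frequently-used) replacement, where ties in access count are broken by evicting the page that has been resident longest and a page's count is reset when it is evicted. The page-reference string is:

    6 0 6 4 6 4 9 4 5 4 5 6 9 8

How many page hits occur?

6 → miss, frames {6}
0 → miss, frames {6,0}
6 → hit
4 → miss, frames {6,0,4}
6 → hit
4 → hit
9 → miss, evict 0, frames {6,4,9}
4 → hit
5 → miss, evict 9, frames {6,4,5}
4 → hit
5 → hit
6 → hit
9 → miss, evict 5, frames {6,4,9}
8 → miss, evict 9, frames {6,4,8}
Hits: 7.

7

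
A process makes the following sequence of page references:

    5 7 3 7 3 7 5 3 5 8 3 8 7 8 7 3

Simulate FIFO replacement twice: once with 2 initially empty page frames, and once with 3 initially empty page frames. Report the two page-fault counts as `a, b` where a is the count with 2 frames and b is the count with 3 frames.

2 frames: F F F . . . F . . F F . F F . F → 9 faults.
3 frames: F F F . . . . . . F . . . . . . → 4 faults.
4 < 9: adding a frame reduced faults, as is typical.

9, 4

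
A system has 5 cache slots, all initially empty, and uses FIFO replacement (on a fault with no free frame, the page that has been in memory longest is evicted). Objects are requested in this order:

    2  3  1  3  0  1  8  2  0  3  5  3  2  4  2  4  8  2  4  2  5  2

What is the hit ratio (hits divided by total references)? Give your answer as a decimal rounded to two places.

0.64

2 → miss, frames {2}
3 → miss, frames {2,3}
1 → miss, frames {2,3,1}
3 → hit
0 → miss, frames {2,3,1,0}
1 → hit
8 → miss, frames {2,3,1,0,8}
2 → hit
0 → hit
3 → hit
5 → miss, evict 2, frames {3,1,0,8,5}
3 → hit
2 → miss, evict 3, frames {1,0,8,5,2}
4 → miss, evict 1, frames {0,8,5,2,4}
2 → hit
4 → hit
8 → hit
2 → hit
4 → hit
2 → hit
5 → hit
2 → hit
Hits: 14 of 22 references → 14/22 = 0.6364.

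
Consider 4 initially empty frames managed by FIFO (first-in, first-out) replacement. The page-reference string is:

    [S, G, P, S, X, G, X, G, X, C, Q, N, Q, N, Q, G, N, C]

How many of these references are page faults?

8

S: miss, frames (S)
G: miss, frames (S G)
P: miss, frames (S G P)
S: hit
X: miss, frames (S G P X)
G: hit
X: hit
G: hit
X: hit
C: miss, evict S, frames (G P X C)
Q: miss, evict G, frames (P X C Q)
N: miss, evict P, frames (X C Q N)
Q: hit
N: hit
Q: hit
G: miss, evict X, frames (C Q N G)
N: hit
C: hit
Page faults: 8.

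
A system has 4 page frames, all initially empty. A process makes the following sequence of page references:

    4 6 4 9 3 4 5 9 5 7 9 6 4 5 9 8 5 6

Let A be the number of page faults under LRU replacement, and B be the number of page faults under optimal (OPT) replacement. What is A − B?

Under LRU: F F . F F . F . . F . F F F . F . F → 11 faults.
Under OPT: F F . F F . F . . F . . . F . F . . → 8 faults.
A − B = 11 − 8 = 3.

3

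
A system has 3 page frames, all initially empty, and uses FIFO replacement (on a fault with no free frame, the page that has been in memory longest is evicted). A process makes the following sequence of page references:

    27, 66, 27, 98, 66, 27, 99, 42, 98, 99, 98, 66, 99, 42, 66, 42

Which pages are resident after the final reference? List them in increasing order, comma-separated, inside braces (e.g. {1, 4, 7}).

27 → fault, frames [27]
66 → fault, frames [27, 66]
27 → hit
98 → fault, frames [27, 66, 98]
66 → hit
27 → hit
99 → fault, evict 27, frames [66, 98, 99]
42 → fault, evict 66, frames [98, 99, 42]
98 → hit
99 → hit
98 → hit
66 → fault, evict 98, frames [99, 42, 66]
99 → hit
42 → hit
66 → hit
42 → hit

{42, 66, 99}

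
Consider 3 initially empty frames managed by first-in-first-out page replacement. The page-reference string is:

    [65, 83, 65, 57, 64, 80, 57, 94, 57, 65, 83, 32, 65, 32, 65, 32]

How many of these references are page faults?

10

65 → fault, frames {65}
83 → fault, frames {65,83}
65 → hit
57 → fault, frames {65,83,57}
64 → fault, evict 65, frames {83,57,64}
80 → fault, evict 83, frames {57,64,80}
57 → hit
94 → fault, evict 57, frames {64,80,94}
57 → fault, evict 64, frames {80,94,57}
65 → fault, evict 80, frames {94,57,65}
83 → fault, evict 94, frames {57,65,83}
32 → fault, evict 57, frames {65,83,32}
65 → hit
32 → hit
65 → hit
32 → hit
Page faults: 10.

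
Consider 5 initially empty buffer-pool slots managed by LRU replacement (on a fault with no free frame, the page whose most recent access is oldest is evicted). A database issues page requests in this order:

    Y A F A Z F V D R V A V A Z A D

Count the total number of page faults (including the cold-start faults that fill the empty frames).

9

Y → miss, frames {Y}
A → miss, frames {Y,A}
F → miss, frames {Y,A,F}
A → hit
Z → miss, frames {Y,F,A,Z}
F → hit
V → miss, frames {Y,A,Z,F,V}
D → miss, evict Y, frames {A,Z,F,V,D}
R → miss, evict A, frames {Z,F,V,D,R}
V → hit
A → miss, evict Z, frames {F,D,R,V,A}
V → hit
A → hit
Z → miss, evict F, frames {D,R,V,A,Z}
A → hit
D → hit
Page faults: 9.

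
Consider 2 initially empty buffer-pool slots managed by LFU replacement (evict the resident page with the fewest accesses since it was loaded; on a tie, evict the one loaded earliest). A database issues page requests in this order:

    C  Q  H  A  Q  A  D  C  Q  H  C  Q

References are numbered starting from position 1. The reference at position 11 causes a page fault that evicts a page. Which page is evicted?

pos 1: C -> miss, frames (C)
pos 2: Q -> miss, frames (C Q)
pos 3: H -> miss, evict C, frames (Q H)
pos 4: A -> miss, evict Q, frames (H A)
pos 5: Q -> miss, evict H, frames (A Q)
pos 6: A -> hit
pos 7: D -> miss, evict Q, frames (A D)
pos 8: C -> miss, evict D, frames (A C)
pos 9: Q -> miss, evict C, frames (A Q)
pos 10: H -> miss, evict Q, frames (A H)
pos 11: C -> miss, evict H, frames (A C)
At position 11, page H is evicted.

H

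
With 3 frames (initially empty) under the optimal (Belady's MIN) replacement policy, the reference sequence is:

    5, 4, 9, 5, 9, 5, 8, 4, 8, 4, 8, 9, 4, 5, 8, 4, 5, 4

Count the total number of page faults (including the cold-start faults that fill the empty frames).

5

5 → miss, frames (5)
4 → miss, frames (5 4)
9 → miss, frames (5 4 9)
5 → hit
9 → hit
5 → hit
8 → miss, evict 5, frames (4 9 8)
4 → hit
8 → hit
4 → hit
8 → hit
9 → hit
4 → hit
5 → miss, evict 9, frames (4 8 5)
8 → hit
4 → hit
5 → hit
4 → hit
Page faults: 5.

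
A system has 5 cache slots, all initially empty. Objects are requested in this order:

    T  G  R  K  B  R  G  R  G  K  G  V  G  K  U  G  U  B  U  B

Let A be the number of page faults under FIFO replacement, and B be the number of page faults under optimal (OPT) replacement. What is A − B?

Under FIFO: F F F F F . . . . . . F . . F F . . . . → 8 faults.
Under OPT: F F F F F . . . . . . F . . F . . . . . → 7 faults.
A − B = 8 − 7 = 1.

1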